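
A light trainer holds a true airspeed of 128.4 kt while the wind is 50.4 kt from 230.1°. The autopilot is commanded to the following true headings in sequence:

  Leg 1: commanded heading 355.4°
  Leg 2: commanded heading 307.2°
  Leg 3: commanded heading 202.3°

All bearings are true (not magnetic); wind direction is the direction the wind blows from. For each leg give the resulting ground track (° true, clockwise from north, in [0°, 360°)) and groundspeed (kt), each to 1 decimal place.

Leg 1: track=10.0°, groundspeed=162.8 kt
Leg 2: track=330.0°, groundspeed=127.0 kt
Leg 3: track=186.6°, groundspeed=87.1 kt

Leg 1: heading 355.4°; drift +14.6° → track 10.0°, groundspeed 162.8 kt
Leg 2: heading 307.2°; drift +22.8° → track 330.0°, groundspeed 127.0 kt
Leg 3: heading 202.3°; drift -15.7° → track 186.6°, groundspeed 87.1 kt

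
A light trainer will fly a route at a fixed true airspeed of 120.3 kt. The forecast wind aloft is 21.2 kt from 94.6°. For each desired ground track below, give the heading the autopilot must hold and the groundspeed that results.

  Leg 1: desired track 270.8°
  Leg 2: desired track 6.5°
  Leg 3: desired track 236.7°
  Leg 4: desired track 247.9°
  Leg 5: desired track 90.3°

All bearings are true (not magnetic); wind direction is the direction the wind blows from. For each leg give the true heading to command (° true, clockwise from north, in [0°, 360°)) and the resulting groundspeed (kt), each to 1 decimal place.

Leg 1: desired track 270.8°; wind correction -0.7° → command heading 270.1°, groundspeed 141.4 kt
Leg 2: desired track 6.5°; wind correction +10.1° → command heading 16.6°, groundspeed 117.7 kt
Leg 3: desired track 236.7°; wind correction -6.2° → command heading 230.5°, groundspeed 136.3 kt
Leg 4: desired track 247.9°; wind correction -4.5° → command heading 243.4°, groundspeed 138.9 kt
Leg 5: desired track 90.3°; wind correction +0.8° → command heading 91.1°, groundspeed 99.1 kt

Leg 1: heading=270.1°, groundspeed=141.4 kt
Leg 2: heading=16.6°, groundspeed=117.7 kt
Leg 3: heading=230.5°, groundspeed=136.3 kt
Leg 4: heading=243.4°, groundspeed=138.9 kt
Leg 5: heading=91.1°, groundspeed=99.1 kt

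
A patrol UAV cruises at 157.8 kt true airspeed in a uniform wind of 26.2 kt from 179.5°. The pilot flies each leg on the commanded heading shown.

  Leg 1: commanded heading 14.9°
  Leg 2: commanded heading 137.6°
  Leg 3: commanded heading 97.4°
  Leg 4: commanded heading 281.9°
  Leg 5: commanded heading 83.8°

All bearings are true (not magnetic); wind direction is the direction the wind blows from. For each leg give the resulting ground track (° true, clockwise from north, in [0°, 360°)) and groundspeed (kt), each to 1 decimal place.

Leg 1: track=12.7°, groundspeed=183.2 kt
Leg 2: track=130.4°, groundspeed=139.4 kt
Leg 3: track=87.8°, groundspeed=156.4 kt
Leg 4: track=290.8°, groundspeed=165.4 kt
Leg 5: track=74.6°, groundspeed=162.5 kt

Leg 1: heading 14.9°; drift -2.2° → track 12.7°, groundspeed 183.2 kt
Leg 2: heading 137.6°; drift -7.2° → track 130.4°, groundspeed 139.4 kt
Leg 3: heading 97.4°; drift -9.6° → track 87.8°, groundspeed 156.4 kt
Leg 4: heading 281.9°; drift +8.9° → track 290.8°, groundspeed 165.4 kt
Leg 5: heading 83.8°; drift -9.2° → track 74.6°, groundspeed 162.5 kt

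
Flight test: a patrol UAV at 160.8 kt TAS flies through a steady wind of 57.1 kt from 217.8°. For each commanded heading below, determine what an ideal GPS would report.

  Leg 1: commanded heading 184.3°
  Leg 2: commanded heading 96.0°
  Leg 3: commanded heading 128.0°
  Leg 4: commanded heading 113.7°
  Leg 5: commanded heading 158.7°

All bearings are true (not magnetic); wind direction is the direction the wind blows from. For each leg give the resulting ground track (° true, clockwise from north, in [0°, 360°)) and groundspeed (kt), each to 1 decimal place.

Leg 1: heading 184.3°; drift -15.6° → track 168.7°, groundspeed 117.5 kt
Leg 2: heading 96.0°; drift -14.3° → track 81.7°, groundspeed 197.0 kt
Leg 3: heading 128.0°; drift -19.6° → track 108.4°, groundspeed 170.4 kt
Leg 4: heading 113.7°; drift -17.6° → track 96.1°, groundspeed 183.3 kt
Leg 5: heading 158.7°; drift -20.4° → track 138.3°, groundspeed 140.3 kt

Leg 1: track=168.7°, groundspeed=117.5 kt
Leg 2: track=81.7°, groundspeed=197.0 kt
Leg 3: track=108.4°, groundspeed=170.4 kt
Leg 4: track=96.1°, groundspeed=183.3 kt
Leg 5: track=138.3°, groundspeed=140.3 kt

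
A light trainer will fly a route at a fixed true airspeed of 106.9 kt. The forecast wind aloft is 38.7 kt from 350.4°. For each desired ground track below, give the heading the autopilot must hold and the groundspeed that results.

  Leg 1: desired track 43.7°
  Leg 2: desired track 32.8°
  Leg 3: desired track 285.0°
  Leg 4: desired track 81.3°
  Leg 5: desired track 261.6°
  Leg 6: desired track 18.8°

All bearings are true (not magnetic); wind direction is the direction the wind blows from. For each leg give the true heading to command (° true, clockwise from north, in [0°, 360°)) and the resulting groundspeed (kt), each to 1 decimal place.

Leg 1: heading=26.8°, groundspeed=79.2 kt
Leg 2: heading=18.7°, groundspeed=75.1 kt
Leg 3: heading=304.2°, groundspeed=84.8 kt
Leg 4: heading=60.1°, groundspeed=100.3 kt
Leg 5: heading=282.8°, groundspeed=98.8 kt
Leg 6: heading=8.9°, groundspeed=71.3 kt

Leg 1: desired track 43.7°; wind correction -16.9° → command heading 26.8°, groundspeed 79.2 kt
Leg 2: desired track 32.8°; wind correction -14.1° → command heading 18.7°, groundspeed 75.1 kt
Leg 3: desired track 285.0°; wind correction +19.2° → command heading 304.2°, groundspeed 84.8 kt
Leg 4: desired track 81.3°; wind correction -21.2° → command heading 60.1°, groundspeed 100.3 kt
Leg 5: desired track 261.6°; wind correction +21.2° → command heading 282.8°, groundspeed 98.8 kt
Leg 6: desired track 18.8°; wind correction -9.9° → command heading 8.9°, groundspeed 71.3 kt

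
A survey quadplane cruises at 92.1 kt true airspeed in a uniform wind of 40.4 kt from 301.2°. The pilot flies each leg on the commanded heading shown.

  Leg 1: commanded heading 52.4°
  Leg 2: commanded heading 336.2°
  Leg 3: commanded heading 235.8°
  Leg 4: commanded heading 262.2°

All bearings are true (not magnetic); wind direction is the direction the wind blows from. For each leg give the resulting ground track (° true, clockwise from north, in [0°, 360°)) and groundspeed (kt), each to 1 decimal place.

Leg 1: heading 52.4°; drift +19.4° → track 71.8°, groundspeed 113.2 kt
Leg 2: heading 336.2°; drift +21.4° → track 357.6°, groundspeed 63.4 kt
Leg 3: heading 235.8°; drift -26.0° → track 209.8°, groundspeed 83.8 kt
Leg 4: heading 262.2°; drift -22.7° → track 239.5°, groundspeed 65.8 kt

Leg 1: track=71.8°, groundspeed=113.2 kt
Leg 2: track=357.6°, groundspeed=63.4 kt
Leg 3: track=209.8°, groundspeed=83.8 kt
Leg 4: track=239.5°, groundspeed=65.8 kt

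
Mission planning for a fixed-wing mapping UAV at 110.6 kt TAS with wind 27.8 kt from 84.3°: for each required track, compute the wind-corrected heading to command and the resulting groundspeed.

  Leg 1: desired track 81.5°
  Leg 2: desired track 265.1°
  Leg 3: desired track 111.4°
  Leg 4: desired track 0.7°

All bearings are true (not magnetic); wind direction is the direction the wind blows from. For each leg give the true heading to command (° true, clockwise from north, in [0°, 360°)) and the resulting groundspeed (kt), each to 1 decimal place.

Leg 1: desired track 81.5°; wind correction +0.7° → command heading 82.2°, groundspeed 82.8 kt
Leg 2: desired track 265.1°; wind correction +0.2° → command heading 265.3°, groundspeed 138.4 kt
Leg 3: desired track 111.4°; wind correction -6.6° → command heading 104.8°, groundspeed 85.1 kt
Leg 4: desired track 0.7°; wind correction +14.5° → command heading 15.2°, groundspeed 104.0 kt

Leg 1: heading=82.2°, groundspeed=82.8 kt
Leg 2: heading=265.3°, groundspeed=138.4 kt
Leg 3: heading=104.8°, groundspeed=85.1 kt
Leg 4: heading=15.2°, groundspeed=104.0 kt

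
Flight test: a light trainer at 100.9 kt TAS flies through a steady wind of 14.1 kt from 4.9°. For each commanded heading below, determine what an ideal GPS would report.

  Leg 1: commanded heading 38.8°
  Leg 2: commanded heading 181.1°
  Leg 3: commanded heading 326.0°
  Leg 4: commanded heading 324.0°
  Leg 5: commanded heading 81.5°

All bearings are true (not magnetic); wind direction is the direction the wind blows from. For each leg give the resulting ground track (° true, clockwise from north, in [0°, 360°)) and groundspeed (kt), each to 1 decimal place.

Leg 1: track=43.8°, groundspeed=89.5 kt
Leg 2: track=181.6°, groundspeed=115.0 kt
Leg 3: track=320.4°, groundspeed=90.4 kt
Leg 4: track=318.2°, groundspeed=90.7 kt
Leg 5: track=89.5°, groundspeed=98.6 kt

Leg 1: heading 38.8°; drift +5.0° → track 43.8°, groundspeed 89.5 kt
Leg 2: heading 181.1°; drift +0.5° → track 181.6°, groundspeed 115.0 kt
Leg 3: heading 326.0°; drift -5.6° → track 320.4°, groundspeed 90.4 kt
Leg 4: heading 324.0°; drift -5.8° → track 318.2°, groundspeed 90.7 kt
Leg 5: heading 81.5°; drift +8.0° → track 89.5°, groundspeed 98.6 kt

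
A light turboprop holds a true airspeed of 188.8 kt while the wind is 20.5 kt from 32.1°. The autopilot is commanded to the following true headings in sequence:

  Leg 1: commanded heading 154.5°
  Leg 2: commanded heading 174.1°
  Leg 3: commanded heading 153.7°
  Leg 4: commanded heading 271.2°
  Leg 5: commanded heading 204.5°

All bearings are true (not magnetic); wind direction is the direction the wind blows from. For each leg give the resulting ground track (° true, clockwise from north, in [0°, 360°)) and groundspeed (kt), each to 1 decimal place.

Leg 1: track=159.5°, groundspeed=200.5 kt
Leg 2: track=177.6°, groundspeed=205.3 kt
Leg 3: track=158.7°, groundspeed=200.3 kt
Leg 4: track=266.2°, groundspeed=200.1 kt
Leg 5: track=205.2°, groundspeed=209.1 kt

Leg 1: heading 154.5°; drift +5.0° → track 159.5°, groundspeed 200.5 kt
Leg 2: heading 174.1°; drift +3.5° → track 177.6°, groundspeed 205.3 kt
Leg 3: heading 153.7°; drift +5.0° → track 158.7°, groundspeed 200.3 kt
Leg 4: heading 271.2°; drift -5.0° → track 266.2°, groundspeed 200.1 kt
Leg 5: heading 204.5°; drift +0.7° → track 205.2°, groundspeed 209.1 kt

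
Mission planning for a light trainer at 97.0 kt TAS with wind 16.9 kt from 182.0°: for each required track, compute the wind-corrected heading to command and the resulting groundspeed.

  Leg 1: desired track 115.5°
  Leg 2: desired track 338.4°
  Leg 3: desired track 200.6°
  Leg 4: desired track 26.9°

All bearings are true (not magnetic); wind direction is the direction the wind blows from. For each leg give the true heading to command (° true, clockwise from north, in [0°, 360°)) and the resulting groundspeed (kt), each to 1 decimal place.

Leg 1: heading=124.7°, groundspeed=89.0 kt
Leg 2: heading=334.4°, groundspeed=112.3 kt
Leg 3: heading=197.4°, groundspeed=80.8 kt
Leg 4: heading=31.1°, groundspeed=112.1 kt

Leg 1: desired track 115.5°; wind correction +9.2° → command heading 124.7°, groundspeed 89.0 kt
Leg 2: desired track 338.4°; wind correction -4.0° → command heading 334.4°, groundspeed 112.3 kt
Leg 3: desired track 200.6°; wind correction -3.2° → command heading 197.4°, groundspeed 80.8 kt
Leg 4: desired track 26.9°; wind correction +4.2° → command heading 31.1°, groundspeed 112.1 kt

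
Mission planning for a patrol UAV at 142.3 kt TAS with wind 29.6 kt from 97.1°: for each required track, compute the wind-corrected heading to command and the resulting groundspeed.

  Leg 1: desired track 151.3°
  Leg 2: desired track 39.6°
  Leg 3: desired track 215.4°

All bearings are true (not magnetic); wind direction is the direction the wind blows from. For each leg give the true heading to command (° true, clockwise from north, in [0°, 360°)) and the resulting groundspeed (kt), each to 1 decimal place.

Leg 1: desired track 151.3°; wind correction -9.7° → command heading 141.6°, groundspeed 122.9 kt
Leg 2: desired track 39.6°; wind correction +10.1° → command heading 49.7°, groundspeed 124.2 kt
Leg 3: desired track 215.4°; wind correction -10.6° → command heading 204.8°, groundspeed 153.9 kt

Leg 1: heading=141.6°, groundspeed=122.9 kt
Leg 2: heading=49.7°, groundspeed=124.2 kt
Leg 3: heading=204.8°, groundspeed=153.9 kt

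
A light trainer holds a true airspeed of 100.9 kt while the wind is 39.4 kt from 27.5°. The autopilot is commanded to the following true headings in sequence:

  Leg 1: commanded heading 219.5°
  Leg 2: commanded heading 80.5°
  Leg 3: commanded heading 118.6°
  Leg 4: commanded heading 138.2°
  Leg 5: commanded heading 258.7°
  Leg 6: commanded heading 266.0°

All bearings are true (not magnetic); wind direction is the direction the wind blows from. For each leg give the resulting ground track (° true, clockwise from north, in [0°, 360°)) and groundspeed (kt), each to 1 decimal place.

Leg 1: track=216.1°, groundspeed=139.7 kt
Leg 2: track=102.7°, groundspeed=83.4 kt
Leg 3: track=139.8°, groundspeed=109.0 kt
Leg 4: track=156.0°, groundspeed=120.6 kt
Leg 5: track=245.0°, groundspeed=129.3 kt
Leg 6: track=250.5°, groundspeed=126.0 kt

Leg 1: heading 219.5°; drift -3.4° → track 216.1°, groundspeed 139.7 kt
Leg 2: heading 80.5°; drift +22.2° → track 102.7°, groundspeed 83.4 kt
Leg 3: heading 118.6°; drift +21.2° → track 139.8°, groundspeed 109.0 kt
Leg 4: heading 138.2°; drift +17.8° → track 156.0°, groundspeed 120.6 kt
Leg 5: heading 258.7°; drift -13.7° → track 245.0°, groundspeed 129.3 kt
Leg 6: heading 266.0°; drift -15.5° → track 250.5°, groundspeed 126.0 kt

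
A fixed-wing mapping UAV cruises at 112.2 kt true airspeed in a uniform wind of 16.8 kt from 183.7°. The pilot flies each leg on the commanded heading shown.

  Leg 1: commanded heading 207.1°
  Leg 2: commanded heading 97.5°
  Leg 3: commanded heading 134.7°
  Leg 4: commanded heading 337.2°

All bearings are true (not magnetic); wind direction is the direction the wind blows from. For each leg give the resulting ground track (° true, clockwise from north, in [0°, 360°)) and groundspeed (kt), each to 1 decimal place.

Leg 1: track=211.0°, groundspeed=97.0 kt
Leg 2: track=88.9°, groundspeed=112.3 kt
Leg 3: track=127.6°, groundspeed=102.0 kt
Leg 4: track=340.6°, groundspeed=127.5 kt

Leg 1: heading 207.1°; drift +3.9° → track 211.0°, groundspeed 97.0 kt
Leg 2: heading 97.5°; drift -8.6° → track 88.9°, groundspeed 112.3 kt
Leg 3: heading 134.7°; drift -7.1° → track 127.6°, groundspeed 102.0 kt
Leg 4: heading 337.2°; drift +3.4° → track 340.6°, groundspeed 127.5 kt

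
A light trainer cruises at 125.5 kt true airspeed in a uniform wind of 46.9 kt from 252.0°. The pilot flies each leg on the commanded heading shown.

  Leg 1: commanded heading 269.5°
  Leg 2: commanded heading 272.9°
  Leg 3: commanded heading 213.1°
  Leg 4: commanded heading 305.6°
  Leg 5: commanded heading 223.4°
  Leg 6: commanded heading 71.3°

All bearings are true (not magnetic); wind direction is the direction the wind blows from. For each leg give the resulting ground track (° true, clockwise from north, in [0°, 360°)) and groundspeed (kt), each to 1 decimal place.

Leg 1: track=279.4°, groundspeed=82.0 kt
Leg 2: track=284.5°, groundspeed=83.4 kt
Leg 3: track=194.8°, groundspeed=93.7 kt
Leg 4: track=326.7°, groundspeed=104.7 kt
Leg 5: track=208.5°, groundspeed=87.3 kt
Leg 6: track=71.5°, groundspeed=172.4 kt

Leg 1: heading 269.5°; drift +9.9° → track 279.4°, groundspeed 82.0 kt
Leg 2: heading 272.9°; drift +11.6° → track 284.5°, groundspeed 83.4 kt
Leg 3: heading 213.1°; drift -18.3° → track 194.8°, groundspeed 93.7 kt
Leg 4: heading 305.6°; drift +21.1° → track 326.7°, groundspeed 104.7 kt
Leg 5: heading 223.4°; drift -14.9° → track 208.5°, groundspeed 87.3 kt
Leg 6: heading 71.3°; drift +0.2° → track 71.5°, groundspeed 172.4 kt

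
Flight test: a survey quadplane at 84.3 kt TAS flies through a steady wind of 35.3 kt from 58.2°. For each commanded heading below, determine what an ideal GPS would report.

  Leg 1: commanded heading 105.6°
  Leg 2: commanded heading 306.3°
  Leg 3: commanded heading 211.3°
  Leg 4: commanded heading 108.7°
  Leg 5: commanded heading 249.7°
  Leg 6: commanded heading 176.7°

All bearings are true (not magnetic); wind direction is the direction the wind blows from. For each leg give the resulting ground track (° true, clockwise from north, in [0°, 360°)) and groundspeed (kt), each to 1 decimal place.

Leg 1: track=128.9°, groundspeed=65.8 kt
Leg 2: track=287.7°, groundspeed=102.8 kt
Leg 3: track=219.2°, groundspeed=116.9 kt
Leg 4: track=132.5°, groundspeed=67.6 kt
Leg 5: track=246.3°, groundspeed=119.1 kt
Leg 6: track=193.8°, groundspeed=105.8 kt

Leg 1: heading 105.6°; drift +23.3° → track 128.9°, groundspeed 65.8 kt
Leg 2: heading 306.3°; drift -18.6° → track 287.7°, groundspeed 102.8 kt
Leg 3: heading 211.3°; drift +7.9° → track 219.2°, groundspeed 116.9 kt
Leg 4: heading 108.7°; drift +23.8° → track 132.5°, groundspeed 67.6 kt
Leg 5: heading 249.7°; drift -3.4° → track 246.3°, groundspeed 119.1 kt
Leg 6: heading 176.7°; drift +17.1° → track 193.8°, groundspeed 105.8 kt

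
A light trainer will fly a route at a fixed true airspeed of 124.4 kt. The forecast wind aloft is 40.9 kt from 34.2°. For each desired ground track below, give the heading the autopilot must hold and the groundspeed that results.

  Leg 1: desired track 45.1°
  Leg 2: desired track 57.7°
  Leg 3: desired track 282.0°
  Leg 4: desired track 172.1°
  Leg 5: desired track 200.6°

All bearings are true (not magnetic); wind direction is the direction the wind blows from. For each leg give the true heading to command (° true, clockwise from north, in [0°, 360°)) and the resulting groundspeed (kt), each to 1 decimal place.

Leg 1: heading=41.5°, groundspeed=84.0 kt
Leg 2: heading=50.2°, groundspeed=85.8 kt
Leg 3: heading=299.7°, groundspeed=133.9 kt
Leg 4: heading=159.4°, groundspeed=151.7 kt
Leg 5: heading=196.2°, groundspeed=163.8 kt

Leg 1: desired track 45.1°; wind correction -3.6° → command heading 41.5°, groundspeed 84.0 kt
Leg 2: desired track 57.7°; wind correction -7.5° → command heading 50.2°, groundspeed 85.8 kt
Leg 3: desired track 282.0°; wind correction +17.7° → command heading 299.7°, groundspeed 133.9 kt
Leg 4: desired track 172.1°; wind correction -12.7° → command heading 159.4°, groundspeed 151.7 kt
Leg 5: desired track 200.6°; wind correction -4.4° → command heading 196.2°, groundspeed 163.8 kt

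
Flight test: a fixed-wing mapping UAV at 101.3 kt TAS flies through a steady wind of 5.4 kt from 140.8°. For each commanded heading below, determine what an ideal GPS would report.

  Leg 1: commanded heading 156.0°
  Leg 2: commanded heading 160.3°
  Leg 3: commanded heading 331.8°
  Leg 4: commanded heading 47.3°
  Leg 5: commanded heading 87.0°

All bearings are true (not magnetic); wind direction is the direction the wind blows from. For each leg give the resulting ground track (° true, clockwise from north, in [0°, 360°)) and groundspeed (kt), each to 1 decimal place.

Leg 1: heading 156.0°; drift +0.8° → track 156.8°, groundspeed 96.1 kt
Leg 2: heading 160.3°; drift +1.1° → track 161.4°, groundspeed 96.2 kt
Leg 3: heading 331.8°; drift -0.6° → track 331.2°, groundspeed 106.6 kt
Leg 4: heading 47.3°; drift -3.0° → track 44.3°, groundspeed 101.8 kt
Leg 5: heading 87.0°; drift -2.5° → track 84.5°, groundspeed 98.2 kt

Leg 1: track=156.8°, groundspeed=96.1 kt
Leg 2: track=161.4°, groundspeed=96.2 kt
Leg 3: track=331.2°, groundspeed=106.6 kt
Leg 4: track=44.3°, groundspeed=101.8 kt
Leg 5: track=84.5°, groundspeed=98.2 kt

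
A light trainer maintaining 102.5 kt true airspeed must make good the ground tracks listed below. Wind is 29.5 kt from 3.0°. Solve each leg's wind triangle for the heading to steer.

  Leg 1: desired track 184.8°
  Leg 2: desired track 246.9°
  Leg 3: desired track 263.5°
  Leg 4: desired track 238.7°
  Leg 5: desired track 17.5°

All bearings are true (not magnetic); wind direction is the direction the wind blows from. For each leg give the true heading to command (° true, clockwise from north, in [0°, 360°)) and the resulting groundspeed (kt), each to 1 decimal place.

Leg 1: heading=185.3°, groundspeed=132.0 kt
Leg 2: heading=261.9°, groundspeed=112.0 kt
Leg 3: heading=280.0°, groundspeed=103.2 kt
Leg 4: heading=252.5°, groundspeed=116.2 kt
Leg 5: heading=13.4°, groundspeed=73.7 kt

Leg 1: desired track 184.8°; wind correction +0.5° → command heading 185.3°, groundspeed 132.0 kt
Leg 2: desired track 246.9°; wind correction +15.0° → command heading 261.9°, groundspeed 112.0 kt
Leg 3: desired track 263.5°; wind correction +16.5° → command heading 280.0°, groundspeed 103.2 kt
Leg 4: desired track 238.7°; wind correction +13.8° → command heading 252.5°, groundspeed 116.2 kt
Leg 5: desired track 17.5°; wind correction -4.1° → command heading 13.4°, groundspeed 73.7 kt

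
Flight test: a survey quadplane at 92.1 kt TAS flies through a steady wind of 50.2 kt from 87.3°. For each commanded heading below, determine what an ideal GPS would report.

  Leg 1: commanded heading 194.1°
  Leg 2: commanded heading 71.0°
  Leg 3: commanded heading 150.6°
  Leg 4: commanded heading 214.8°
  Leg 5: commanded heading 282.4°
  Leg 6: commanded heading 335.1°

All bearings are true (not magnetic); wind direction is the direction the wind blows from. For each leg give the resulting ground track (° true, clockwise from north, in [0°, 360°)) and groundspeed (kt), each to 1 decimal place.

Leg 1: track=218.4°, groundspeed=116.9 kt
Leg 2: track=53.2°, groundspeed=46.1 kt
Leg 3: track=183.4°, groundspeed=82.8 kt
Leg 4: track=232.8°, groundspeed=129.0 kt
Leg 5: track=277.1°, groundspeed=141.2 kt
Leg 6: track=312.4°, groundspeed=120.4 kt

Leg 1: heading 194.1°; drift +24.3° → track 218.4°, groundspeed 116.9 kt
Leg 2: heading 71.0°; drift -17.8° → track 53.2°, groundspeed 46.1 kt
Leg 3: heading 150.6°; drift +32.8° → track 183.4°, groundspeed 82.8 kt
Leg 4: heading 214.8°; drift +18.0° → track 232.8°, groundspeed 129.0 kt
Leg 5: heading 282.4°; drift -5.3° → track 277.1°, groundspeed 141.2 kt
Leg 6: heading 335.1°; drift -22.7° → track 312.4°, groundspeed 120.4 kt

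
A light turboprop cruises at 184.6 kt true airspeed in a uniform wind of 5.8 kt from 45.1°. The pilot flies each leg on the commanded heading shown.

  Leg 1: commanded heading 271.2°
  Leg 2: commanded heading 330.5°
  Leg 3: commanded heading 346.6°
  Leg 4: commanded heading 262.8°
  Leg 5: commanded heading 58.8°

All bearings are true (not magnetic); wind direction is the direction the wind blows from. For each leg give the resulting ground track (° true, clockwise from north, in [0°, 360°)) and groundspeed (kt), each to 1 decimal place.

Leg 1: track=269.9°, groundspeed=188.7 kt
Leg 2: track=328.8°, groundspeed=183.1 kt
Leg 3: track=345.0°, groundspeed=181.6 kt
Leg 4: track=261.7°, groundspeed=189.2 kt
Leg 5: track=59.2°, groundspeed=179.0 kt

Leg 1: heading 271.2°; drift -1.3° → track 269.9°, groundspeed 188.7 kt
Leg 2: heading 330.5°; drift -1.7° → track 328.8°, groundspeed 183.1 kt
Leg 3: heading 346.6°; drift -1.6° → track 345.0°, groundspeed 181.6 kt
Leg 4: heading 262.8°; drift -1.1° → track 261.7°, groundspeed 189.2 kt
Leg 5: heading 58.8°; drift +0.4° → track 59.2°, groundspeed 179.0 kt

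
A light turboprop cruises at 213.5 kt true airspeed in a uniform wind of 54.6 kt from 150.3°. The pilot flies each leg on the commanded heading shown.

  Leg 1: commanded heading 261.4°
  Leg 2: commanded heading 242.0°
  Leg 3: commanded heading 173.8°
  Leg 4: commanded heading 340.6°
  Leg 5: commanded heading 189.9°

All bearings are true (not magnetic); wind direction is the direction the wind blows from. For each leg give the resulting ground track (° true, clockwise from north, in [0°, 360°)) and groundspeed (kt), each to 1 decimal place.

Leg 1: heading 261.4°; drift +12.3° → track 273.7°, groundspeed 238.7 kt
Leg 2: heading 242.0°; drift +14.2° → track 256.2°, groundspeed 221.9 kt
Leg 3: heading 173.8°; drift +7.6° → track 181.4°, groundspeed 164.9 kt
Leg 4: heading 340.6°; drift -2.1° → track 338.5°, groundspeed 267.4 kt
Leg 5: heading 189.9°; drift +11.5° → track 201.4°, groundspeed 174.9 kt

Leg 1: track=273.7°, groundspeed=238.7 kt
Leg 2: track=256.2°, groundspeed=221.9 kt
Leg 3: track=181.4°, groundspeed=164.9 kt
Leg 4: track=338.5°, groundspeed=267.4 kt
Leg 5: track=201.4°, groundspeed=174.9 kt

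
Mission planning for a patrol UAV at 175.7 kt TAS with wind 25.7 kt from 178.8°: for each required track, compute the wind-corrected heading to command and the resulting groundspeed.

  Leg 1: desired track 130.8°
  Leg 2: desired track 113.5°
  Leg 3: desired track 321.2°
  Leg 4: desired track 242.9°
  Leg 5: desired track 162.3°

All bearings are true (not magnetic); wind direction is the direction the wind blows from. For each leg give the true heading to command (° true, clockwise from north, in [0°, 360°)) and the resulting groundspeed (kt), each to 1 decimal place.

Leg 1: heading=137.0°, groundspeed=157.5 kt
Leg 2: heading=121.1°, groundspeed=163.4 kt
Leg 3: heading=316.1°, groundspeed=195.4 kt
Leg 4: heading=235.3°, groundspeed=162.9 kt
Leg 5: heading=164.7°, groundspeed=150.9 kt

Leg 1: desired track 130.8°; wind correction +6.2° → command heading 137.0°, groundspeed 157.5 kt
Leg 2: desired track 113.5°; wind correction +7.6° → command heading 121.1°, groundspeed 163.4 kt
Leg 3: desired track 321.2°; wind correction -5.1° → command heading 316.1°, groundspeed 195.4 kt
Leg 4: desired track 242.9°; wind correction -7.6° → command heading 235.3°, groundspeed 162.9 kt
Leg 5: desired track 162.3°; wind correction +2.4° → command heading 164.7°, groundspeed 150.9 kt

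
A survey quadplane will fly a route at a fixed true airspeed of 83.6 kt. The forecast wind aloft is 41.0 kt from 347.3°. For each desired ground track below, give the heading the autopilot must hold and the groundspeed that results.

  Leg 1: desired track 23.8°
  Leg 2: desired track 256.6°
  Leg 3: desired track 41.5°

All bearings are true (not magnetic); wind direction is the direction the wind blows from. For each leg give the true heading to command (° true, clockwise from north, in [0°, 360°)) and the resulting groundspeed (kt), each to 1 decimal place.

Leg 1: heading=6.8°, groundspeed=47.0 kt
Leg 2: heading=286.0°, groundspeed=73.4 kt
Leg 3: heading=18.1°, groundspeed=52.7 kt

Leg 1: desired track 23.8°; wind correction -17.0° → command heading 6.8°, groundspeed 47.0 kt
Leg 2: desired track 256.6°; wind correction +29.4° → command heading 286.0°, groundspeed 73.4 kt
Leg 3: desired track 41.5°; wind correction -23.4° → command heading 18.1°, groundspeed 52.7 kt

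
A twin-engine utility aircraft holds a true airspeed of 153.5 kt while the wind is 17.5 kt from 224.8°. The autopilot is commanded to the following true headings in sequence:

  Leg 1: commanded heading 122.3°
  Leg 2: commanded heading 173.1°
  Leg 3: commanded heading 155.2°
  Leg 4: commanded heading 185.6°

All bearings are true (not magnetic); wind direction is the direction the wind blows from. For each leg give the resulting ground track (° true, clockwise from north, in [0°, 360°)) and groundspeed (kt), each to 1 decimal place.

Leg 1: track=116.1°, groundspeed=158.2 kt
Leg 2: track=167.6°, groundspeed=143.3 kt
Leg 3: track=148.9°, groundspeed=148.3 kt
Leg 4: track=181.1°, groundspeed=140.4 kt

Leg 1: heading 122.3°; drift -6.2° → track 116.1°, groundspeed 158.2 kt
Leg 2: heading 173.1°; drift -5.5° → track 167.6°, groundspeed 143.3 kt
Leg 3: heading 155.2°; drift -6.3° → track 148.9°, groundspeed 148.3 kt
Leg 4: heading 185.6°; drift -4.5° → track 181.1°, groundspeed 140.4 kt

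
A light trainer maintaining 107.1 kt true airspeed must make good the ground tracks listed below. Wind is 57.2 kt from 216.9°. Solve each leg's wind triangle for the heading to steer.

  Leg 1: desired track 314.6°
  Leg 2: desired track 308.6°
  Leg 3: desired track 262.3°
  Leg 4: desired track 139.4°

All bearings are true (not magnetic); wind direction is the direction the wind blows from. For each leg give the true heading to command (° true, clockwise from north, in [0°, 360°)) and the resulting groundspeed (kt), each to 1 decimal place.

Leg 1: desired track 314.6°; wind correction -32.0° → command heading 282.6°, groundspeed 98.5 kt
Leg 2: desired track 308.6°; wind correction -32.3° → command heading 276.3°, groundspeed 92.3 kt
Leg 3: desired track 262.3°; wind correction -22.4° → command heading 239.9°, groundspeed 58.9 kt
Leg 4: desired track 139.4°; wind correction +31.4° → command heading 170.8°, groundspeed 79.0 kt

Leg 1: heading=282.6°, groundspeed=98.5 kt
Leg 2: heading=276.3°, groundspeed=92.3 kt
Leg 3: heading=239.9°, groundspeed=58.9 kt
Leg 4: heading=170.8°, groundspeed=79.0 kt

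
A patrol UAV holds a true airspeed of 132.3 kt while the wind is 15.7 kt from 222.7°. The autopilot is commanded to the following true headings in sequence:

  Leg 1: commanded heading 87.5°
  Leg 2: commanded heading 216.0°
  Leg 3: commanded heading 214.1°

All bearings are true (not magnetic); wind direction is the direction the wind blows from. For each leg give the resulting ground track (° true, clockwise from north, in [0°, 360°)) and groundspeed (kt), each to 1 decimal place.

Leg 1: track=83.1°, groundspeed=143.9 kt
Leg 2: track=215.1°, groundspeed=116.7 kt
Leg 3: track=212.9°, groundspeed=116.8 kt

Leg 1: heading 87.5°; drift -4.4° → track 83.1°, groundspeed 143.9 kt
Leg 2: heading 216.0°; drift -0.9° → track 215.1°, groundspeed 116.7 kt
Leg 3: heading 214.1°; drift -1.2° → track 212.9°, groundspeed 116.8 kt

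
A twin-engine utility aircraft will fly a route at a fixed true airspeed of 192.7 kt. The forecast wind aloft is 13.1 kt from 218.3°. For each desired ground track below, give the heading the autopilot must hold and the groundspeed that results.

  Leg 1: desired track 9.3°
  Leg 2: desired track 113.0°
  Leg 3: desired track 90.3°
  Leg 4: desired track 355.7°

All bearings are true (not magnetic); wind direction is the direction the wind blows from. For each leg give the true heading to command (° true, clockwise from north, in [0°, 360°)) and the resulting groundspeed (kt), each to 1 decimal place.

Leg 1: desired track 9.3°; wind correction -1.9° → command heading 7.4°, groundspeed 204.1 kt
Leg 2: desired track 113.0°; wind correction +3.8° → command heading 116.8°, groundspeed 195.7 kt
Leg 3: desired track 90.3°; wind correction +3.1° → command heading 93.4°, groundspeed 200.5 kt
Leg 4: desired track 355.7°; wind correction -2.6° → command heading 353.1°, groundspeed 202.1 kt

Leg 1: heading=7.4°, groundspeed=204.1 kt
Leg 2: heading=116.8°, groundspeed=195.7 kt
Leg 3: heading=93.4°, groundspeed=200.5 kt
Leg 4: heading=353.1°, groundspeed=202.1 kt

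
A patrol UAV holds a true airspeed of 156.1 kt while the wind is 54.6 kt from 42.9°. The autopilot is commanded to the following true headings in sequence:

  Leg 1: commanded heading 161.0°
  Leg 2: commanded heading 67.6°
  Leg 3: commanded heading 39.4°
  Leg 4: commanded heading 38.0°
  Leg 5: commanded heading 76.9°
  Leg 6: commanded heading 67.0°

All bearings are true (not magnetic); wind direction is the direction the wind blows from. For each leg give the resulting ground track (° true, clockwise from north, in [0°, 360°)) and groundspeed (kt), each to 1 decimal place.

Leg 1: heading 161.0°; drift +14.8° → track 175.8°, groundspeed 188.1 kt
Leg 2: heading 67.6°; drift +12.1° → track 79.7°, groundspeed 108.9 kt
Leg 3: heading 39.4°; drift -1.9° → track 37.5°, groundspeed 101.7 kt
Leg 4: heading 38.0°; drift -2.6° → track 35.4°, groundspeed 101.8 kt
Leg 5: heading 76.9°; drift +15.4° → track 92.3°, groundspeed 115.0 kt
Leg 6: heading 67.0°; drift +11.8° → track 78.8°, groundspeed 108.6 kt

Leg 1: track=175.8°, groundspeed=188.1 kt
Leg 2: track=79.7°, groundspeed=108.9 kt
Leg 3: track=37.5°, groundspeed=101.7 kt
Leg 4: track=35.4°, groundspeed=101.8 kt
Leg 5: track=92.3°, groundspeed=115.0 kt
Leg 6: track=78.8°, groundspeed=108.6 kt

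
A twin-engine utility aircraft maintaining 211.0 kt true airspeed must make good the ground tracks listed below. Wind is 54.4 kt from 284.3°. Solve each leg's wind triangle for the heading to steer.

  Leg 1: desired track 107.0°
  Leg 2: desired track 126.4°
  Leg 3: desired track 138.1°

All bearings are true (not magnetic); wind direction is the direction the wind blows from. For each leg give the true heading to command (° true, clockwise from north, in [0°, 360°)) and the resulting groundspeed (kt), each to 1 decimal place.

Leg 1: heading=107.7°, groundspeed=265.3 kt
Leg 2: heading=132.0°, groundspeed=260.4 kt
Leg 3: heading=146.3°, groundspeed=254.0 kt

Leg 1: desired track 107.0°; wind correction +0.7° → command heading 107.7°, groundspeed 265.3 kt
Leg 2: desired track 126.4°; wind correction +5.6° → command heading 132.0°, groundspeed 260.4 kt
Leg 3: desired track 138.1°; wind correction +8.2° → command heading 146.3°, groundspeed 254.0 kt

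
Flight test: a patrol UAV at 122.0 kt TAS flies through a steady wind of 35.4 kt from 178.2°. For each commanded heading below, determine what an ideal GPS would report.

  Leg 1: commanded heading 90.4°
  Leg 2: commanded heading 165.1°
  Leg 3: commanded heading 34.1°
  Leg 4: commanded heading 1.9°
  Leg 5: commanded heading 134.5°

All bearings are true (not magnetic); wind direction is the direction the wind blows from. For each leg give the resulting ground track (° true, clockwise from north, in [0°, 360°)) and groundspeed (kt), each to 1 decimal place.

Leg 1: track=74.1°, groundspeed=125.7 kt
Leg 2: track=159.9°, groundspeed=87.9 kt
Leg 3: track=26.3°, groundspeed=152.1 kt
Leg 4: track=1.1°, groundspeed=157.3 kt
Leg 5: track=120.3°, groundspeed=99.5 kt

Leg 1: heading 90.4°; drift -16.3° → track 74.1°, groundspeed 125.7 kt
Leg 2: heading 165.1°; drift -5.2° → track 159.9°, groundspeed 87.9 kt
Leg 3: heading 34.1°; drift -7.8° → track 26.3°, groundspeed 152.1 kt
Leg 4: heading 1.9°; drift -0.8° → track 1.1°, groundspeed 157.3 kt
Leg 5: heading 134.5°; drift -14.2° → track 120.3°, groundspeed 99.5 kt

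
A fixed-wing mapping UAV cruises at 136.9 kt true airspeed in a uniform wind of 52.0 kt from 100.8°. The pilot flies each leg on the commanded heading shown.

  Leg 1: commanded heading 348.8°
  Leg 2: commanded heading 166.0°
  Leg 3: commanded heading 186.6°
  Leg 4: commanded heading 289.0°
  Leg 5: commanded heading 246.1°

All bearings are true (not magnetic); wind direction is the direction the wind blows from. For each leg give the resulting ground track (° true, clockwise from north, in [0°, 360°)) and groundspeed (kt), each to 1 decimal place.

Leg 1: heading 348.8°; drift -17.1° → track 331.7°, groundspeed 163.6 kt
Leg 2: heading 166.0°; drift +22.3° → track 188.3°, groundspeed 124.4 kt
Leg 3: heading 186.6°; drift +21.3° → track 207.9°, groundspeed 142.8 kt
Leg 4: heading 289.0°; drift -2.3° → track 286.7°, groundspeed 188.5 kt
Leg 5: heading 246.1°; drift +9.4° → track 255.5°, groundspeed 182.1 kt

Leg 1: track=331.7°, groundspeed=163.6 kt
Leg 2: track=188.3°, groundspeed=124.4 kt
Leg 3: track=207.9°, groundspeed=142.8 kt
Leg 4: track=286.7°, groundspeed=188.5 kt
Leg 5: track=255.5°, groundspeed=182.1 kt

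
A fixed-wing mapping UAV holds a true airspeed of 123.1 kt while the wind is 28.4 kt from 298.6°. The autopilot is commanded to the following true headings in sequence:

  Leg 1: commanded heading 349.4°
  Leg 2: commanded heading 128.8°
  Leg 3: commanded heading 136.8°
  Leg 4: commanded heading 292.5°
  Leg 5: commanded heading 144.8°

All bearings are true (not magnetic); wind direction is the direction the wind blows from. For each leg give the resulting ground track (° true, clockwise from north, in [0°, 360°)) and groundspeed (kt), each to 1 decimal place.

Leg 1: track=1.2°, groundspeed=107.4 kt
Leg 2: track=126.9°, groundspeed=151.1 kt
Leg 3: track=133.4°, groundspeed=150.3 kt
Leg 4: track=290.7°, groundspeed=94.9 kt
Leg 5: track=140.0°, groundspeed=149.1 kt

Leg 1: heading 349.4°; drift +11.8° → track 1.2°, groundspeed 107.4 kt
Leg 2: heading 128.8°; drift -1.9° → track 126.9°, groundspeed 151.1 kt
Leg 3: heading 136.8°; drift -3.4° → track 133.4°, groundspeed 150.3 kt
Leg 4: heading 292.5°; drift -1.8° → track 290.7°, groundspeed 94.9 kt
Leg 5: heading 144.8°; drift -4.8° → track 140.0°, groundspeed 149.1 kt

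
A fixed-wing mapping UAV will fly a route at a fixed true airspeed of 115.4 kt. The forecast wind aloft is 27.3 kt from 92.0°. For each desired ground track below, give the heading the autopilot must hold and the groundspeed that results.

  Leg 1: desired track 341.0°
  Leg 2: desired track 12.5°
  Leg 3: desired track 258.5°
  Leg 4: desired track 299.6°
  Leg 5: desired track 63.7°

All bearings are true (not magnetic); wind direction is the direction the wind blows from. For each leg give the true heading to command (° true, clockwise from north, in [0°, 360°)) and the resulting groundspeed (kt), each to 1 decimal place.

Leg 1: heading=353.8°, groundspeed=122.3 kt
Leg 2: heading=26.0°, groundspeed=107.3 kt
Leg 3: heading=255.3°, groundspeed=141.8 kt
Leg 4: heading=305.9°, groundspeed=138.9 kt
Leg 5: heading=70.1°, groundspeed=90.6 kt

Leg 1: desired track 341.0°; wind correction +12.8° → command heading 353.8°, groundspeed 122.3 kt
Leg 2: desired track 12.5°; wind correction +13.5° → command heading 26.0°, groundspeed 107.3 kt
Leg 3: desired track 258.5°; wind correction -3.2° → command heading 255.3°, groundspeed 141.8 kt
Leg 4: desired track 299.6°; wind correction +6.3° → command heading 305.9°, groundspeed 138.9 kt
Leg 5: desired track 63.7°; wind correction +6.4° → command heading 70.1°, groundspeed 90.6 kt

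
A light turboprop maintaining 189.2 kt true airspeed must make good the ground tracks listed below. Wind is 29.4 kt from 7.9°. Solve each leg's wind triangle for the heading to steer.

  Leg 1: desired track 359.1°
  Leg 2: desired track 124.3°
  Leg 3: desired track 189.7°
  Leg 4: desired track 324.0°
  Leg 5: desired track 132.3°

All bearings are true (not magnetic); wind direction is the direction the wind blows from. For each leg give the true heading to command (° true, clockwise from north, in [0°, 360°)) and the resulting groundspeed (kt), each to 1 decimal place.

Leg 1: desired track 359.1°; wind correction +1.4° → command heading 0.5°, groundspeed 160.1 kt
Leg 2: desired track 124.3°; wind correction -8.0° → command heading 116.3°, groundspeed 200.4 kt
Leg 3: desired track 189.7°; wind correction +0.3° → command heading 190.0°, groundspeed 218.6 kt
Leg 4: desired track 324.0°; wind correction +6.2° → command heading 330.2°, groundspeed 166.9 kt
Leg 5: desired track 132.3°; wind correction -7.4° → command heading 124.9°, groundspeed 204.2 kt

Leg 1: heading=0.5°, groundspeed=160.1 kt
Leg 2: heading=116.3°, groundspeed=200.4 kt
Leg 3: heading=190.0°, groundspeed=218.6 kt
Leg 4: heading=330.2°, groundspeed=166.9 kt
Leg 5: heading=124.9°, groundspeed=204.2 kt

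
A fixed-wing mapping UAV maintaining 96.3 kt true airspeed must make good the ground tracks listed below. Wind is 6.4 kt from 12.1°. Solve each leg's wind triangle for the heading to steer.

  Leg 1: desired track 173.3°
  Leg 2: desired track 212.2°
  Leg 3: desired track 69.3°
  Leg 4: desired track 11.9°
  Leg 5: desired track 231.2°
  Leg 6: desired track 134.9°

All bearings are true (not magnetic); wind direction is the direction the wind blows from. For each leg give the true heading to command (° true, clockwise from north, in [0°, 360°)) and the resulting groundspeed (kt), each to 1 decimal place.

Leg 1: heading=172.1°, groundspeed=102.3 kt
Leg 2: heading=213.5°, groundspeed=102.3 kt
Leg 3: heading=66.1°, groundspeed=92.7 kt
Leg 4: heading=11.9°, groundspeed=89.9 kt
Leg 5: heading=233.6°, groundspeed=101.2 kt
Leg 6: heading=131.7°, groundspeed=99.6 kt

Leg 1: desired track 173.3°; wind correction -1.2° → command heading 172.1°, groundspeed 102.3 kt
Leg 2: desired track 212.2°; wind correction +1.3° → command heading 213.5°, groundspeed 102.3 kt
Leg 3: desired track 69.3°; wind correction -3.2° → command heading 66.1°, groundspeed 92.7 kt
Leg 4: desired track 11.9°; wind correction +0.0° → command heading 11.9°, groundspeed 89.9 kt
Leg 5: desired track 231.2°; wind correction +2.4° → command heading 233.6°, groundspeed 101.2 kt
Leg 6: desired track 134.9°; wind correction -3.2° → command heading 131.7°, groundspeed 99.6 kt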